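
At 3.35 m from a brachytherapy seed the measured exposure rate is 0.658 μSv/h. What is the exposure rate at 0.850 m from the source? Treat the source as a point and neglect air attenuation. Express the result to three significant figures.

10.2 μSv/h

By the inverse-square law, scaling from 3.35 m to 0.850 m:
0.658 × (3.35/0.850)² = 0.658 × 15.53 = 10.22 μSv/h.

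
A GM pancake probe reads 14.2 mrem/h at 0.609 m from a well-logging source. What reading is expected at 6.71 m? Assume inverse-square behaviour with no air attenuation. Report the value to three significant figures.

0.117 mrem/h

Using I₁d₁² = I₂d₂², the rate at 6.71 m is
(0.609/6.71)² = 0.008237, so 14.2 × 0.008237 = 0.1170 mrem/h.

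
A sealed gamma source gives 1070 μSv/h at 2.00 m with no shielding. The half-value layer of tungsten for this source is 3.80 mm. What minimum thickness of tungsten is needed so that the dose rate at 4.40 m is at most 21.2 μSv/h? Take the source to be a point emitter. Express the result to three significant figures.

At 4.40 m, distance alone gives 1070 × (2.00/4.40)² = 1070 × 0.2066 = 221.1 μSv/h.
Further attenuation needed: 221.1/21.2 = 10.43.
n = log₂(10.43) = 3.383 half-value layers.
Thickness = 3.383 × 3.80 mm = 12.86 mm.

12.9 mm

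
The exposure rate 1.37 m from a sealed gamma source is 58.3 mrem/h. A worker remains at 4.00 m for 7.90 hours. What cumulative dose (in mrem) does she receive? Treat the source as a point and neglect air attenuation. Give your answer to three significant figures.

Since intensity falls as 1/r², rate at 4.00 m:
(1.37/4.00)² = 0.1173, so 58.3 × 0.1173 = 6.839 mrem/h.
Dose = rate × time = 6.839 mrem/h × 7.900 h = 54.03 mrem.

54.0 mrem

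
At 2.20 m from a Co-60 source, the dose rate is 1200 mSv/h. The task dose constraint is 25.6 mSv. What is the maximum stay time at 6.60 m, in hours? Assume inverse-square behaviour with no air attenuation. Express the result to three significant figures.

0.192 h

Intensity scales as (d₁/d₂)², so rate at 6.60 m:
1200 × (2.20/6.60)² = 1200 × 0.1111 = 133.3 mSv/h.
Stay time = 25.6 mSv ÷ 133.3 mSv/h = 0.1920 h.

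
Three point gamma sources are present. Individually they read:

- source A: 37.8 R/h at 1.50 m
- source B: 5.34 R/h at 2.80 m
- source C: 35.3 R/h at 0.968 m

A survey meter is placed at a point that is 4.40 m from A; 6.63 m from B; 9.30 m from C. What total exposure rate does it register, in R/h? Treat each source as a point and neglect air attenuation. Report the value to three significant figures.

By superposition, sum each source's inverse-square contribution:
A: 37.8 × (1.50/4.40)² = 4.393 R/h
B: 5.34 × (2.80/6.63)² = 0.9524 R/h
C: 35.3 × (0.968/9.30)² = 0.3824 R/h
Total = 4.393 + 0.9524 + 0.3824 = 5.728 R/h.

5.73 R/h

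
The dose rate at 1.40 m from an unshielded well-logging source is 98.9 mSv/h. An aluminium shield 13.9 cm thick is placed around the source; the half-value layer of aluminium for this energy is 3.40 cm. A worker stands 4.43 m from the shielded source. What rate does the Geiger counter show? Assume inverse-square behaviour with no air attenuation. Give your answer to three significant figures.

0.581 mSv/h

Distance alone: 98.9 × (1.40/4.43)² = 98.9 × 0.09987 = 9.877 mSv/h.
Shield: 13.9/3.40 = 4.088 half-value layers → attenuation 2^(−4.088) = 0.05880.
Combined: 9.877 × 0.05880 = 0.5808 mSv/h.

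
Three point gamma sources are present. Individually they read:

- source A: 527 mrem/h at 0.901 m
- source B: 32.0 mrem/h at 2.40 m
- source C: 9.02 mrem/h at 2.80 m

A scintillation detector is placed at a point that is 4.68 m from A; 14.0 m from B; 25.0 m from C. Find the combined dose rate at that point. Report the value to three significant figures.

20.6 mrem/h

By superposition, sum each source's inverse-square contribution:
A: 527 × (0.901/4.68)² = 19.53 mrem/h
B: 32.0 × (2.40/14.0)² = 0.9404 mrem/h
C: 9.02 × (2.80/25.0)² = 0.1131 mrem/h
Total = 19.53 + 0.9404 + 0.1131 = 20.58 mrem/h.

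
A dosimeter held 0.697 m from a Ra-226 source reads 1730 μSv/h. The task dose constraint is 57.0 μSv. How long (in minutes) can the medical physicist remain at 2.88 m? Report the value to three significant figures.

33.8 min

Applying the 1/r² law, rate at 2.88 m:
(0.697/2.88)² = 0.05857, so 1730 × 0.05857 = 101.3 μSv/h.
Stay time = 57.0 μSv ÷ 101.3 μSv/h = 0.5627 h = 33.76 min.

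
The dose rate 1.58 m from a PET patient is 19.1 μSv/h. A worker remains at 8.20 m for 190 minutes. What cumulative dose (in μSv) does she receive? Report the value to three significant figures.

Since intensity falls as 1/r², rate at 8.20 m:
19.1 × (1.58/8.20)² = 19.1 × 0.03713 = 0.7092 μSv/h.
Dose = rate × time = 0.7092 μSv/h × 3.167 h = 2.246 μSv.

2.25 μSv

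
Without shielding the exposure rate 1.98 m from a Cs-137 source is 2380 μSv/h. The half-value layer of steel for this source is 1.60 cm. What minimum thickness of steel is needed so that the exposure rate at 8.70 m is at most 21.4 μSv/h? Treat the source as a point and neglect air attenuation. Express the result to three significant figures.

At 8.70 m, distance alone gives (1.98/8.70)² = 0.05180, so 2380 × 0.05180 = 123.3 μSv/h.
Further attenuation needed: 123.3/21.4 = 5.762.
n = log₂(5.762) = 2.527 half-value layers.
Thickness = 2.527 × 1.60 cm = 4.043 cm.

4.04 cm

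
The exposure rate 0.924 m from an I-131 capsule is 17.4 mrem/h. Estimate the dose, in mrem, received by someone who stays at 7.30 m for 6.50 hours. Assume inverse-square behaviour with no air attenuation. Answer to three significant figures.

Using I₁d₁² = I₂d₂², rate at 7.30 m:
(0.924/7.30)² = 0.01602, so 17.4 × 0.01602 = 0.2787 mrem/h.
Dose = rate × time = 0.2787 mrem/h × 6.500 h = 1.812 mrem.

1.81 mrem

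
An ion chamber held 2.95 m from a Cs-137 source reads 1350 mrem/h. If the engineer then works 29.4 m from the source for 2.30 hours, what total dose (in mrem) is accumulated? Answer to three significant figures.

31.3 mrem

By the inverse-square law, rate at 29.4 m:
1350 × (2.95/29.4)² = 1350 × 0.01007 = 13.59 mrem/h.
Dose = rate × time = 13.59 mrem/h × 2.300 h = 31.26 mrem.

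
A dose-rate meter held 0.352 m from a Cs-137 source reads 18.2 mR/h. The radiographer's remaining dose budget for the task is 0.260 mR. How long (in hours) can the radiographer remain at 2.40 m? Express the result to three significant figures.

Since intensity falls as 1/r², rate at 2.40 m:
(0.352/2.40)² = 0.02151, so 18.2 × 0.02151 = 0.3915 mR/h.
Stay time = 0.260 mR ÷ 0.3915 mR/h = 0.6641 h.

0.664 h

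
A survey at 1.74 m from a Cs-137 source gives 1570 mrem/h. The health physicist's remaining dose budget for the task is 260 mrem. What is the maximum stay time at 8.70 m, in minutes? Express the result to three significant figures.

248 min

Applying the 1/r² law, rate at 8.70 m:
1570 × (1.74/8.70)² = 1570 × 0.04000 = 62.80 mrem/h.
Stay time = 260 mrem ÷ 62.80 mrem/h = 4.140 h = 248.4 min.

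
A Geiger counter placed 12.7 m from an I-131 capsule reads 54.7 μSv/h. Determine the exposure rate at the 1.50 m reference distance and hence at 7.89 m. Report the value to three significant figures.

3920 μSv/h; 142 μSv/h

By the inverse-square law,
At 1.50 m: (12.7/1.50)² = 71.68, so 54.7 × 71.68 = 3921 μSv/h
At 7.89 m: 3921 × (1.50/7.89)² = 3921 × 0.03614 = 141.7 μSv/h.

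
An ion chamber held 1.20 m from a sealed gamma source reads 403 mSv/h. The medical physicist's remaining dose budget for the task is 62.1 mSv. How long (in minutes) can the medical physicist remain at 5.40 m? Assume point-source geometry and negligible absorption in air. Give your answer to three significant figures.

187 min

Since intensity falls as 1/r², rate at 5.40 m:
(1.20/5.40)² = 0.04938, so 403 × 0.04938 = 19.90 mSv/h.
Stay time = 62.1 mSv ÷ 19.90 mSv/h = 3.121 h = 187.3 min.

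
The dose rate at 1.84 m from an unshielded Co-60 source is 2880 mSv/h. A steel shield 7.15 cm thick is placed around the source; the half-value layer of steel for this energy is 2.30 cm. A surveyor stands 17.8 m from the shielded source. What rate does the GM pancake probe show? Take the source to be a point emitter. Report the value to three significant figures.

3.57 mSv/h

Distance alone: (1.84/17.8)² = 0.01069, so 2880 × 0.01069 = 30.79 mSv/h.
Shield: 7.15/2.30 = 3.109 half-value layers → attenuation 2^(−3.109) = 0.1159.
Combined: 30.79 × 0.1159 = 3.569 mSv/h.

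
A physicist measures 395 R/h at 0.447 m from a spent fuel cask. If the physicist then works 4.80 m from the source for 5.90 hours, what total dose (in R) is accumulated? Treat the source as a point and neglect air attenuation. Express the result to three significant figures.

20.2 R

Intensity scales as (d₁/d₂)², so rate at 4.80 m:
395 × (0.447/4.80)² = 395 × 0.008672 = 3.425 R/h.
Dose = rate × time = 3.425 R/h × 5.900 h = 20.21 R.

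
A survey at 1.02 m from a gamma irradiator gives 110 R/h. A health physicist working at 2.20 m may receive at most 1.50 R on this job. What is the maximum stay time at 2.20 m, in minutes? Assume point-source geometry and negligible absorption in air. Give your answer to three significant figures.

Since intensity falls as 1/r², rate at 2.20 m:
(1.02/2.20)² = 0.2150, so 110 × 0.2150 = 23.65 R/h.
Stay time = 1.50 R ÷ 23.65 R/h = 0.06342 h = 3.805 min.

3.81 min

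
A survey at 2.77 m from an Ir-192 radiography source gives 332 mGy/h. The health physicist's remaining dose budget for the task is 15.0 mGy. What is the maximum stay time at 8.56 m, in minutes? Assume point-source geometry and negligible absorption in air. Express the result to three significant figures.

Intensity scales as (d₁/d₂)², so rate at 8.56 m:
332 × (2.77/8.56)² = 332 × 0.1047 = 34.76 mGy/h.
Stay time = 15.0 mGy ÷ 34.76 mGy/h = 0.4315 h = 25.89 min.

25.9 min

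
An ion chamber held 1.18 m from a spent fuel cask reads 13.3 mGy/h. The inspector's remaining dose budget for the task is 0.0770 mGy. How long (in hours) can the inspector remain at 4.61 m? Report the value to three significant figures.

Intensity scales as (d₁/d₂)², so rate at 4.61 m:
(1.18/4.61)² = 0.06552, so 13.3 × 0.06552 = 0.8714 mGy/h.
Stay time = 0.0770 mGy ÷ 0.8714 mGy/h = 0.08836 h.

0.0884 h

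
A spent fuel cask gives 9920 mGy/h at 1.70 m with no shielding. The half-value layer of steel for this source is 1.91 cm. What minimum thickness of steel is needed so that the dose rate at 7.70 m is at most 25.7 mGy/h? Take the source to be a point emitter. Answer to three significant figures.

8.09 cm

At 7.70 m, distance alone gives (1.70/7.70)² = 0.04874, so 9920 × 0.04874 = 483.5 mGy/h.
Further attenuation needed: 483.5/25.7 = 18.81.
n = log₂(18.81) = 4.233 half-value layers.
Thickness = 4.233 × 1.91 cm = 8.085 cm.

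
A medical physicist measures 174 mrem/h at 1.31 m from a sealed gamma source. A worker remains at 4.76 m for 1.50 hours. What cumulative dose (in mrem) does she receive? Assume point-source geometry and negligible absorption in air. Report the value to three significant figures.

By the inverse-square law, rate at 4.76 m:
(1.31/4.76)² = 0.07574, so 174 × 0.07574 = 13.18 mrem/h.
Dose = rate × time = 13.18 mrem/h × 1.500 h = 19.77 mrem.

19.8 mrem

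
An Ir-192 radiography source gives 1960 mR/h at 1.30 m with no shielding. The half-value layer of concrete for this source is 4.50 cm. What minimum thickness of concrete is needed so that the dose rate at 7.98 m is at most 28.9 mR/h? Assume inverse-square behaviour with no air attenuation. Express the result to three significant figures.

At 7.98 m, distance alone gives 1960 × (1.30/7.98)² = 1960 × 0.02654 = 52.02 mR/h.
Further attenuation needed: 52.02/28.9 = 1.800.
n = log₂(1.800) = 0.8480 half-value layers.
Thickness = 0.8480 × 4.50 cm = 3.816 cm.

3.82 cm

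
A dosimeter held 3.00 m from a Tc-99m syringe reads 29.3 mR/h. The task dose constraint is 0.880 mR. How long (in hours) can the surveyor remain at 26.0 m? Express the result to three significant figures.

2.26 h

Using I₁d₁² = I₂d₂², rate at 26.0 m:
29.3 × (3.00/26.0)² = 29.3 × 0.01331 = 0.3900 mR/h.
Stay time = 0.880 mR ÷ 0.3900 mR/h = 2.256 h.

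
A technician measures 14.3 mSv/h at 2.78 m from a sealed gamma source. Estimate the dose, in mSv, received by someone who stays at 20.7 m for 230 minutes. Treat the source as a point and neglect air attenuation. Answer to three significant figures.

0.989 mSv

Since intensity falls as 1/r², rate at 20.7 m:
(2.78/20.7)² = 0.01804, so 14.3 × 0.01804 = 0.2580 mSv/h.
Dose = rate × time = 0.2580 mSv/h × 3.833 h = 0.9889 mSv.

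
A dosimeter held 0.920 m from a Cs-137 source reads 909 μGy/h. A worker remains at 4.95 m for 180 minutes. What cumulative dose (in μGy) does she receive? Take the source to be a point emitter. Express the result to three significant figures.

Using I₁d₁² = I₂d₂², rate at 4.95 m:
909 × (0.920/4.95)² = 909 × 0.03454 = 31.40 μGy/h.
Dose = rate × time = 31.40 μGy/h × 3.000 h = 94.20 μGy.

94.2 μGy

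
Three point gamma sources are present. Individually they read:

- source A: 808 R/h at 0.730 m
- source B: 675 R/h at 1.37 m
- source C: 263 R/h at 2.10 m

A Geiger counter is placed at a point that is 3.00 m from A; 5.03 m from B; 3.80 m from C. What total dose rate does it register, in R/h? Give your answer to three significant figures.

178 R/h

By superposition, sum each source's inverse-square contribution:
A: 808 × (0.730/3.00)² = 47.84 R/h
B: 675 × (1.37/5.03)² = 50.07 R/h
C: 263 × (2.10/3.80)² = 80.32 R/h
Total = 47.84 + 50.07 + 80.32 = 178.2 R/h.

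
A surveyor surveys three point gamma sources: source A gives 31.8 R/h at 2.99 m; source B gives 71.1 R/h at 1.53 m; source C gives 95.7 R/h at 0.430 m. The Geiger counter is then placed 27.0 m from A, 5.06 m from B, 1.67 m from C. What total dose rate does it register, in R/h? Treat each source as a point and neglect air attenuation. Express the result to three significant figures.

Each source contributes Iᵢ·(dᵢ/rᵢ)²; contributions add.
A: 31.8 × (2.99/27.0)² = 0.3900 R/h
B: 71.1 × (1.53/5.06)² = 6.501 R/h
C: 95.7 × (0.430/1.67)² = 6.345 R/h
Total = 0.3900 + 6.501 + 6.345 = 13.24 R/h.

13.2 R/h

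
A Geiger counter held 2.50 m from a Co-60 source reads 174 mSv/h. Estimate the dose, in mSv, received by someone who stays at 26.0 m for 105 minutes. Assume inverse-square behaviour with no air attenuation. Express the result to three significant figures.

2.82 mSv

Using I₁d₁² = I₂d₂², rate at 26.0 m:
174 × (2.50/26.0)² = 174 × 0.009246 = 1.609 mSv/h.
Dose = rate × time = 1.609 mSv/h × 1.750 h = 2.816 mSv.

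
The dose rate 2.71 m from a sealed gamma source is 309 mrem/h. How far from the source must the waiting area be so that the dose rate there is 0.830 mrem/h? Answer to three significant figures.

52.3 m

Intensity scales as (d₁/d₂)², so d₂ = d₁·√(I₁/I₂).
I₁/I₂ = 309/0.830 = 372.3, so d₂ = 2.71 × √372.3 = 52.29 m.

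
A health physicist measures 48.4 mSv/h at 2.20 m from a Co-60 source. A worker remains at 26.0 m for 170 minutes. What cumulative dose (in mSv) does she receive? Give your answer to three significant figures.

0.982 mSv

Intensity scales as (d₁/d₂)², so rate at 26.0 m:
(2.20/26.0)² = 0.007160, so 48.4 × 0.007160 = 0.3465 mSv/h.
Dose = rate × time = 0.3465 mSv/h × 2.833 h = 0.9816 mSv.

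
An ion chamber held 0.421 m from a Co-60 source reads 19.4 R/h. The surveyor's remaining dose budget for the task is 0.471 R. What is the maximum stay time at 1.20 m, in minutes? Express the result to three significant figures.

Intensity scales as (d₁/d₂)², so rate at 1.20 m:
(0.421/1.20)² = 0.1231, so 19.4 × 0.1231 = 2.388 R/h.
Stay time = 0.471 R ÷ 2.388 R/h = 0.1972 h = 11.83 min.

11.8 min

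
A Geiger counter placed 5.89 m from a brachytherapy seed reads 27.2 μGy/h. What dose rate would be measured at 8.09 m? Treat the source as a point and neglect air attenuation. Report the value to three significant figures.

14.4 μGy/h

Since intensity falls as 1/r², scaling from 5.89 m to 8.09 m:
27.2 × (5.89/8.09)² = 27.2 × 0.5301 = 14.42 μGy/h.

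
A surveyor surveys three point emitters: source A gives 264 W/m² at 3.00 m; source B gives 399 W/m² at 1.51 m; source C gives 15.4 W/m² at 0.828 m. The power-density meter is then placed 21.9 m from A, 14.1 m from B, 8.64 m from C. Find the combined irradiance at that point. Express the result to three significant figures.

9.67 W/m²

By superposition, sum each source's inverse-square contribution:
A: 264 × (3.00/21.9)² = 4.954 W/m²
B: 399 × (1.51/14.1)² = 4.576 W/m²
C: 15.4 × (0.828/8.64)² = 0.1414 W/m²
Total = 4.954 + 4.576 + 0.1414 = 9.671 W/m².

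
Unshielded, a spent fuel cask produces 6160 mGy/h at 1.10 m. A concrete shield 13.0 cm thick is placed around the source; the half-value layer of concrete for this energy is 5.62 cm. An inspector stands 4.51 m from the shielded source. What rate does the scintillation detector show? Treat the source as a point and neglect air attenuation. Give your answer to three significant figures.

73.7 mGy/h

Distance alone: 6160 × (1.10/4.51)² = 6160 × 0.05949 = 366.5 mGy/h.
Shield: 13.0/5.62 = 2.313 half-value layers → attenuation 2^(−2.313) = 0.2012.
Combined: 366.5 × 0.2012 = 73.74 mGy/h.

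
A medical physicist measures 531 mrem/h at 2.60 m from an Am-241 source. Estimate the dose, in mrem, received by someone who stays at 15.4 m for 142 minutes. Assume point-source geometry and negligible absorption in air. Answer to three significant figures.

35.8 mrem

Intensity scales as (d₁/d₂)², so rate at 15.4 m:
(2.60/15.4)² = 0.02850, so 531 × 0.02850 = 15.13 mrem/h.
Dose = rate × time = 15.13 mrem/h × 2.367 h = 35.81 mrem.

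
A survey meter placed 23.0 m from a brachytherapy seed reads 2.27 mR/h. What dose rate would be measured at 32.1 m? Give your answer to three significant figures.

Intensity scales as (d₁/d₂)², so scaling from 23.0 m to 32.1 m:
(23.0/32.1)² = 0.5134, so 2.27 × 0.5134 = 1.165 mR/h.

1.17 mR/h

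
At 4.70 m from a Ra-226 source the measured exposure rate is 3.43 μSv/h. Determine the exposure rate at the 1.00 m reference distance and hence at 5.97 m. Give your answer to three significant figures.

Intensity scales as (d₁/d₂)², so
At 1.00 m: 3.43 × (4.70/1.00)² = 3.43 × 22.09 = 75.77 μSv/h
At 5.97 m: 75.77 × (1.00/5.97)² = 75.77 × 0.02806 = 2.126 μSv/h.

75.8 μSv/h; 2.13 μSv/h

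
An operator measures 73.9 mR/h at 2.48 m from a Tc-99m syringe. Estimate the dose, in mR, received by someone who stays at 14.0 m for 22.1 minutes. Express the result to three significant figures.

Applying the 1/r² law, rate at 14.0 m:
73.9 × (2.48/14.0)² = 73.9 × 0.03138 = 2.319 mR/h.
Dose = rate × time = 2.319 mR/h × 0.3683 h = 0.8541 mR.

0.854 mR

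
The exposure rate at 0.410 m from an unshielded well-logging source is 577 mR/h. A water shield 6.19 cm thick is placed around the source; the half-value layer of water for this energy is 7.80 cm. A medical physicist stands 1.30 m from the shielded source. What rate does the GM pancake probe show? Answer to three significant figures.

Distance alone: 577 × (0.410/1.30)² = 577 × 0.09947 = 57.39 mR/h.
Shield: 6.19/7.80 = 0.7936 half-value layers → attenuation 2^(−0.7936) = 0.5769.
Combined: 57.39 × 0.5769 = 33.11 mR/h.

33.1 mR/h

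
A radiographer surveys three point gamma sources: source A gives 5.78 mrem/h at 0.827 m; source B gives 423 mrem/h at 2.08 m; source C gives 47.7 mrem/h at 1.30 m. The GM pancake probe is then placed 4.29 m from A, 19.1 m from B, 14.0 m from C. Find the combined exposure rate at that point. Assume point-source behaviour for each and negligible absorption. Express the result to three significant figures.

5.64 mrem/h

By superposition, sum each source's inverse-square contribution:
A: 5.78 × (0.827/4.29)² = 0.2148 mrem/h
B: 423 × (2.08/19.1)² = 5.016 mrem/h
C: 47.7 × (1.30/14.0)² = 0.4113 mrem/h
Total = 0.2148 + 5.016 + 0.4113 = 5.642 mrem/h.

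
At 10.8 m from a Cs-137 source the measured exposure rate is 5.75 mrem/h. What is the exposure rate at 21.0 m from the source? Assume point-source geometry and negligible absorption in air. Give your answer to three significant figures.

1.52 mrem/h

Applying the 1/r² law, scaling from 10.8 m to 21.0 m:
(10.8/21.0)² = 0.2645, so 5.75 × 0.2645 = 1.521 mrem/h.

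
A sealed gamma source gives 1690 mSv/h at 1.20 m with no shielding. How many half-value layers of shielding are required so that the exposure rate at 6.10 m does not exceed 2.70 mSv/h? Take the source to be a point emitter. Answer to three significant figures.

4.60 half-value layers

At 6.10 m, distance alone gives (1.20/6.10)² = 0.03870, so 1690 × 0.03870 = 65.40 mSv/h.
Further attenuation needed: 65.40/2.70 = 24.22.
n = log₂(24.22) = 4.598 half-value layers.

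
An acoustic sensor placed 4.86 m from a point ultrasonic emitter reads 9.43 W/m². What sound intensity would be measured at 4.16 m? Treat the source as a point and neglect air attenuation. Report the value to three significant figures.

12.9 W/m²

By the inverse-square law, scaling from 4.86 m to 4.16 m:
9.43 × (4.86/4.16)² = 9.43 × 1.365 = 12.87 W/m².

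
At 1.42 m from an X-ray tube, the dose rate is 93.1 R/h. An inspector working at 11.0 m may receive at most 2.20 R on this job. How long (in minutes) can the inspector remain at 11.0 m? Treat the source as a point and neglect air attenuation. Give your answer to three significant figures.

Using I₁d₁² = I₂d₂², rate at 11.0 m:
93.1 × (1.42/11.0)² = 93.1 × 0.01666 = 1.551 R/h.
Stay time = 2.20 R ÷ 1.551 R/h = 1.418 h = 85.08 min.

85.1 min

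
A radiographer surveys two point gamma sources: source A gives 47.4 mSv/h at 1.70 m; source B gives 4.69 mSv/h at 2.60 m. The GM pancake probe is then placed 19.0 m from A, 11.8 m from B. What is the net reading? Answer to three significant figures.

0.607 mSv/h

Each source contributes Iᵢ·(dᵢ/rᵢ)²; contributions add.
A: 47.4 × (1.70/19.0)² = 0.3795 mSv/h
B: 4.69 × (2.60/11.8)² = 0.2277 mSv/h
Total = 0.3795 + 0.2277 = 0.6072 mSv/h.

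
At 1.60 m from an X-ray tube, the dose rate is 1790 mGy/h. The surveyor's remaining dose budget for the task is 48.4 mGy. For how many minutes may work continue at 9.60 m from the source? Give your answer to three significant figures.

58.4 min

Applying the 1/r² law, rate at 9.60 m:
(1.60/9.60)² = 0.02778, so 1790 × 0.02778 = 49.73 mGy/h.
Stay time = 48.4 mGy ÷ 49.73 mGy/h = 0.9733 h = 58.40 min.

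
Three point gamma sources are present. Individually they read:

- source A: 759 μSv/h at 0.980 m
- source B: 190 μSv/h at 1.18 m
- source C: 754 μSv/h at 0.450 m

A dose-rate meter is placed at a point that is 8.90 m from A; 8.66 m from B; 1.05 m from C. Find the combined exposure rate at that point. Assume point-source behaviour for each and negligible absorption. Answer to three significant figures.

By superposition, sum each source's inverse-square contribution:
A: 759 × (0.980/8.90)² = 9.203 μSv/h
B: 190 × (1.18/8.66)² = 3.528 μSv/h
C: 754 × (0.450/1.05)² = 138.5 μSv/h
Total = 9.203 + 3.528 + 138.5 = 151.2 μSv/h.

151 μSv/h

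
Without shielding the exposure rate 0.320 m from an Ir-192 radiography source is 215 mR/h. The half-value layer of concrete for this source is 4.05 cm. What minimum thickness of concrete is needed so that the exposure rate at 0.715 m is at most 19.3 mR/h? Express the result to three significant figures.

At 0.715 m, distance alone gives (0.320/0.715)² = 0.2003, so 215 × 0.2003 = 43.06 mR/h.
Further attenuation needed: 43.06/19.3 = 2.231.
n = log₂(2.231) = 1.158 half-value layers.
Thickness = 1.158 × 4.05 cm = 4.690 cm.

4.69 cm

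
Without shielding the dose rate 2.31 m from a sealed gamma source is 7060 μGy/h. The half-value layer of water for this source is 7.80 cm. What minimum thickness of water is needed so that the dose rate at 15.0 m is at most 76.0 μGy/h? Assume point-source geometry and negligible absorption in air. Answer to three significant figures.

8.89 cm

At 15.0 m, distance alone gives (2.31/15.0)² = 0.02372, so 7060 × 0.02372 = 167.5 μGy/h.
Further attenuation needed: 167.5/76.0 = 2.204.
n = log₂(2.204) = 1.140 half-value layers.
Thickness = 1.140 × 7.80 cm = 8.892 cm.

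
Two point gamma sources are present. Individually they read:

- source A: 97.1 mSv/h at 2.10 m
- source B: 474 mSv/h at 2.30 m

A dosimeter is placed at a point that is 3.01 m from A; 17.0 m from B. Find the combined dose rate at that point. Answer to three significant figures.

55.9 mSv/h

Each source contributes Iᵢ·(dᵢ/rᵢ)²; contributions add.
A: 97.1 × (2.10/3.01)² = 47.26 mSv/h
B: 474 × (2.30/17.0)² = 8.676 mSv/h
Total = 47.26 + 8.676 = 55.94 mSv/h.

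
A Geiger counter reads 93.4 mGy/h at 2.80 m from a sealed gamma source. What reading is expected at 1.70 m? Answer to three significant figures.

253 mGy/h

By the inverse-square law, the rate at 1.70 m is
93.4 × (2.80/1.70)² = 93.4 × 2.713 = 253.4 mGy/h.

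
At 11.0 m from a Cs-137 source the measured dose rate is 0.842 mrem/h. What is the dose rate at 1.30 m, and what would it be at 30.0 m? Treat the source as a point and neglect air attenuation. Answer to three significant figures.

Since intensity falls as 1/r²,
At 1.30 m: 0.842 × (11.0/1.30)² = 0.842 × 71.60 = 60.29 mrem/h
At 30.0 m: (1.30/30.0)² = 0.001878, so 60.29 × 0.001878 = 0.1132 mrem/h.

60.3 mrem/h; 0.113 mrem/h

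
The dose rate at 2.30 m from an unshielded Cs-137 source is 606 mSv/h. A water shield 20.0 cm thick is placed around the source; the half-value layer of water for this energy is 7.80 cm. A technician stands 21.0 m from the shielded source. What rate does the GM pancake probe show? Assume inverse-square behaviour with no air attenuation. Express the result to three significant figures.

Distance alone: 606 × (2.30/21.0)² = 606 × 0.01200 = 7.272 mSv/h.
Shield: 20.0/7.80 = 2.564 half-value layers → attenuation 2^(−2.564) = 0.1691.
Combined: 7.272 × 0.1691 = 1.230 mSv/h.

1.23 mSv/h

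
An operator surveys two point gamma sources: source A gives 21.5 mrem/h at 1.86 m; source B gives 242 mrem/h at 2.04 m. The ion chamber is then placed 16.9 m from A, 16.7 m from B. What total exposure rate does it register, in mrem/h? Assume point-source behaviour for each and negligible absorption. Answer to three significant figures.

3.87 mrem/h

Each source contributes Iᵢ·(dᵢ/rᵢ)²; contributions add.
A: 21.5 × (1.86/16.9)² = 0.2604 mrem/h
B: 242 × (2.04/16.7)² = 3.611 mrem/h
Total = 0.2604 + 3.611 = 3.871 mrem/h.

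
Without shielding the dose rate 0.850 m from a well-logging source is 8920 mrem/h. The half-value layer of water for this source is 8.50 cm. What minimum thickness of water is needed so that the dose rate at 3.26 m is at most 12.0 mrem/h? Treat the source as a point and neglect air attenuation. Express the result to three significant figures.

At 3.26 m, distance alone gives 8920 × (0.850/3.26)² = 8920 × 0.06798 = 606.4 mrem/h.
Further attenuation needed: 606.4/12.0 = 50.53.
n = log₂(50.53) = 5.659 half-value layers.
Thickness = 5.659 × 8.50 cm = 48.10 cm.

48.1 cm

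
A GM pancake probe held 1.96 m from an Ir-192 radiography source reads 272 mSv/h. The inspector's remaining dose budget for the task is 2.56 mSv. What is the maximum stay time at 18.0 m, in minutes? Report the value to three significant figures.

Intensity scales as (d₁/d₂)², so rate at 18.0 m:
(1.96/18.0)² = 0.01186, so 272 × 0.01186 = 3.226 mSv/h.
Stay time = 2.56 mSv ÷ 3.226 mSv/h = 0.7936 h = 47.62 min.

47.6 min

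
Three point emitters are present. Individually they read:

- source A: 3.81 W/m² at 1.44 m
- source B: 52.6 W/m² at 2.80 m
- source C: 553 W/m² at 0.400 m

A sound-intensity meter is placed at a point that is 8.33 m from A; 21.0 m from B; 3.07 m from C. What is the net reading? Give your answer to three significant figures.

10.4 W/m²

Each source contributes Iᵢ·(dᵢ/rᵢ)²; contributions add.
A: 3.81 × (1.44/8.33)² = 0.1139 W/m²
B: 52.6 × (2.80/21.0)² = 0.9351 W/m²
C: 553 × (0.400/3.07)² = 9.388 W/m²
Total = 0.1139 + 0.9351 + 9.388 = 10.44 W/m².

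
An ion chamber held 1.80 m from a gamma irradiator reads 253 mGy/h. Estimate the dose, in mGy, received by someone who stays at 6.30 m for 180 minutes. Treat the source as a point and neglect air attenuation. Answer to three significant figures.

Since intensity falls as 1/r², rate at 6.30 m:
253 × (1.80/6.30)² = 253 × 0.08163 = 20.65 mGy/h.
Dose = rate × time = 20.65 mGy/h × 3.000 h = 61.95 mGy.

62.0 mGy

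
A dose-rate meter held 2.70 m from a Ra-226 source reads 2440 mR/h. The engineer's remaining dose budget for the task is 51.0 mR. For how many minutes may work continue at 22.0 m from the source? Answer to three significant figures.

83.3 min

Using I₁d₁² = I₂d₂², rate at 22.0 m:
(2.70/22.0)² = 0.01506, so 2440 × 0.01506 = 36.75 mR/h.
Stay time = 51.0 mR ÷ 36.75 mR/h = 1.388 h = 83.28 min.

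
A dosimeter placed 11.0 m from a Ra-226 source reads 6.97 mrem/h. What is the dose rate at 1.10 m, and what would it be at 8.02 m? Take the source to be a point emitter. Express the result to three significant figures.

697 mrem/h; 13.1 mrem/h

Using I₁d₁² = I₂d₂²,
At 1.10 m: 6.97 × (11.0/1.10)² = 6.97 × 100.0 = 697.0 mrem/h
At 8.02 m: (1.10/8.02)² = 0.01881, so 697.0 × 0.01881 = 13.11 mrem/h.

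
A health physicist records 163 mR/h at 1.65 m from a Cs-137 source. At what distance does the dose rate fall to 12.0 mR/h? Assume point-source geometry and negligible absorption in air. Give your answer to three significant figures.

Since intensity falls as 1/r², d₂ = d₁·√(I₁/I₂).
I₁/I₂ = 163/12.0 = 13.58, so d₂ = 1.65 × √13.58 = 6.080 m.

6.08 m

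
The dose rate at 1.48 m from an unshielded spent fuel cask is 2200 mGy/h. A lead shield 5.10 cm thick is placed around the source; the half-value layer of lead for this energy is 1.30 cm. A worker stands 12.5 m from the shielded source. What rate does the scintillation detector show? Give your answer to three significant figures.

Distance alone: (1.48/12.5)² = 0.01402, so 2200 × 0.01402 = 30.84 mGy/h.
Shield: 5.10/1.30 = 3.923 half-value layers → attenuation 2^(−3.923) = 0.06593.
Combined: 30.84 × 0.06593 = 2.033 mGy/h.

2.03 mGy/h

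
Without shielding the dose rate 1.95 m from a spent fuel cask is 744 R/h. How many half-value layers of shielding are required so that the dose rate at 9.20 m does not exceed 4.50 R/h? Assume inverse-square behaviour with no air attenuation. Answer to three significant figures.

2.89 half-value layers

At 9.20 m, distance alone gives 744 × (1.95/9.20)² = 744 × 0.04493 = 33.43 R/h.
Further attenuation needed: 33.43/4.50 = 7.429.
n = log₂(7.429) = 2.893 half-value layers.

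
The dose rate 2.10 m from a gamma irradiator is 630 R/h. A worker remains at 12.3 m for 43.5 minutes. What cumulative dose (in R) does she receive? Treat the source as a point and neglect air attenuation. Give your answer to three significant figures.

Intensity scales as (d₁/d₂)², so rate at 12.3 m:
630 × (2.10/12.3)² = 630 × 0.02915 = 18.36 R/h.
Dose = rate × time = 18.36 R/h × 0.7250 h = 13.31 R.

13.3 R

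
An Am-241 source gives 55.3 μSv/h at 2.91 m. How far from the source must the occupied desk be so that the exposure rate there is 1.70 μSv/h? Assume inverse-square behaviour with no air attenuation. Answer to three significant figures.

16.6 m

Using I₁d₁² = I₂d₂², d₂ = d₁·√(I₁/I₂).
I₁/I₂ = 55.3/1.70 = 32.53, so d₂ = 2.91 × √32.53 = 16.60 m.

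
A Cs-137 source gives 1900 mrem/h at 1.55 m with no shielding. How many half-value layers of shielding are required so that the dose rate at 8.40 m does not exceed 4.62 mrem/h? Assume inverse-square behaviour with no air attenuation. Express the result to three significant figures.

3.81 half-value layers

At 8.40 m, distance alone gives 1900 × (1.55/8.40)² = 1900 × 0.03405 = 64.69 mrem/h.
Further attenuation needed: 64.69/4.62 = 14.00.
n = log₂(14.00) = 3.807 half-value layers.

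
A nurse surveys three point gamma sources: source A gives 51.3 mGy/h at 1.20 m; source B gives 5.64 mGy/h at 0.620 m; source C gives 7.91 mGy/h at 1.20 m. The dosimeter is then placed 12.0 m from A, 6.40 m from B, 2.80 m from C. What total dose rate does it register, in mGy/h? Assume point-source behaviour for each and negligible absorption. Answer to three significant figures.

2.02 mGy/h

By superposition, sum each source's inverse-square contribution:
A: 51.3 × (1.20/12.0)² = 0.5130 mGy/h
B: 5.64 × (0.620/6.40)² = 0.05293 mGy/h
C: 7.91 × (1.20/2.80)² = 1.453 mGy/h
Total = 0.5130 + 0.05293 + 1.453 = 2.019 mGy/h.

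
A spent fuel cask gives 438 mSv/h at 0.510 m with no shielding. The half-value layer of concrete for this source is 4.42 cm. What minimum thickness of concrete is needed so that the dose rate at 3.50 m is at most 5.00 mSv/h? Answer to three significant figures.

At 3.50 m, distance alone gives 438 × (0.510/3.50)² = 438 × 0.02123 = 9.299 mSv/h.
Further attenuation needed: 9.299/5.00 = 1.860.
n = log₂(1.860) = 0.8953 half-value layers.
Thickness = 0.8953 × 4.42 cm = 3.957 cm.

3.96 cm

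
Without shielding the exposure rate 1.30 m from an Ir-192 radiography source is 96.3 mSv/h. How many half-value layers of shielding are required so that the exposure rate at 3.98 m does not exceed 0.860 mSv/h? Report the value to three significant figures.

3.58 half-value layers

At 3.98 m, distance alone gives 96.3 × (1.30/3.98)² = 96.3 × 0.1067 = 10.28 mSv/h.
Further attenuation needed: 10.28/0.860 = 11.95.
n = log₂(11.95) = 3.579 half-value layers.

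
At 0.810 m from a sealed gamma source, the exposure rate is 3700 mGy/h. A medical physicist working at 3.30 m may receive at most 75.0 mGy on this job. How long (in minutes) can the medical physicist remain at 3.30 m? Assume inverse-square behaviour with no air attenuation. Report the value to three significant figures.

By the inverse-square law, rate at 3.30 m:
(0.810/3.30)² = 0.06025, so 3700 × 0.06025 = 222.9 mGy/h.
Stay time = 75.0 mGy ÷ 222.9 mGy/h = 0.3365 h = 20.19 min.

20.2 min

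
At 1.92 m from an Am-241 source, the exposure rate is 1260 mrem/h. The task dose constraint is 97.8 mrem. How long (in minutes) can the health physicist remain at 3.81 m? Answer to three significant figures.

18.3 min

Since intensity falls as 1/r², rate at 3.81 m:
(1.92/3.81)² = 0.2540, so 1260 × 0.2540 = 320.0 mrem/h.
Stay time = 97.8 mrem ÷ 320.0 mrem/h = 0.3056 h = 18.34 min.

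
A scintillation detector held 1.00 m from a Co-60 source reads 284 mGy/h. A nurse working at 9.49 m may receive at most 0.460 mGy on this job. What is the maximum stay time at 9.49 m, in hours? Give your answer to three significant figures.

Intensity scales as (d₁/d₂)², so rate at 9.49 m:
284 × (1.00/9.49)² = 284 × 0.01110 = 3.152 mGy/h.
Stay time = 0.460 mGy ÷ 3.152 mGy/h = 0.1459 h.

0.146 h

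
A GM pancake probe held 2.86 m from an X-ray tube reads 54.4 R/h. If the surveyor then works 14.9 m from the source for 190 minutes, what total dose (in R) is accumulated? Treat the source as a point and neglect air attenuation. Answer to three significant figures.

By the inverse-square law, rate at 14.9 m:
54.4 × (2.86/14.9)² = 54.4 × 0.03684 = 2.004 R/h.
Dose = rate × time = 2.004 R/h × 3.167 h = 6.347 R.

6.35 R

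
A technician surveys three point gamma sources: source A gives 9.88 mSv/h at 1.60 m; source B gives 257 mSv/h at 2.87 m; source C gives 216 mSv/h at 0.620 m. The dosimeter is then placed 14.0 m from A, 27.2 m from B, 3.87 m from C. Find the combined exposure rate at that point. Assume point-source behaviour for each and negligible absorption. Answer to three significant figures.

Each source contributes Iᵢ·(dᵢ/rᵢ)²; contributions add.
A: 9.88 × (1.60/14.0)² = 0.1290 mSv/h
B: 257 × (2.87/27.2)² = 2.861 mSv/h
C: 216 × (0.620/3.87)² = 5.544 mSv/h
Total = 0.1290 + 2.861 + 5.544 = 8.534 mSv/h.

8.53 mSv/h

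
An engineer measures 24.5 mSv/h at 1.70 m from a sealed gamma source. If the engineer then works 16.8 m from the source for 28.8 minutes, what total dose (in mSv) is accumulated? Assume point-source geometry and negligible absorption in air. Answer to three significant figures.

0.120 mSv

By the inverse-square law, rate at 16.8 m:
24.5 × (1.70/16.8)² = 24.5 × 0.01024 = 0.2509 mSv/h.
Dose = rate × time = 0.2509 mSv/h × 0.4800 h = 0.1204 mSv.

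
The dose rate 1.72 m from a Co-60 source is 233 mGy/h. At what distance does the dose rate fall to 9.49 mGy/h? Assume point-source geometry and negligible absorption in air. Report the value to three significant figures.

Applying the 1/r² law, d₂ = d₁·√(I₁/I₂).
I₁/I₂ = 233/9.49 = 24.55, so d₂ = 1.72 × √24.55 = 8.522 m.

8.52 m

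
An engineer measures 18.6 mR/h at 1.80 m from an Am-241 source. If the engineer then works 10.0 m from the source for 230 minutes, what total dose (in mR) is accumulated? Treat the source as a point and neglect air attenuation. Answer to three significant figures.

Intensity scales as (d₁/d₂)², so rate at 10.0 m:
18.6 × (1.80/10.0)² = 18.6 × 0.03240 = 0.6026 mR/h.
Dose = rate × time = 0.6026 mR/h × 3.833 h = 2.310 mR.

2.31 mR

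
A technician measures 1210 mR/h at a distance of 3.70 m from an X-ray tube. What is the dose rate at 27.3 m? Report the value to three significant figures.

Since intensity falls as 1/r², the rate at 27.3 m is
1210 × (3.70/27.3)² = 1210 × 0.01837 = 22.23 mR/h.

22.2 mR/h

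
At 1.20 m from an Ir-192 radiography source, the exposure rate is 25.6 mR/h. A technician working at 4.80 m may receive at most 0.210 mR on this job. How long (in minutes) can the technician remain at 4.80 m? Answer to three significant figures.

7.87 min

Applying the 1/r² law, rate at 4.80 m:
25.6 × (1.20/4.80)² = 25.6 × 0.06250 = 1.600 mR/h.
Stay time = 0.210 mR ÷ 1.600 mR/h = 0.1312 h = 7.872 min.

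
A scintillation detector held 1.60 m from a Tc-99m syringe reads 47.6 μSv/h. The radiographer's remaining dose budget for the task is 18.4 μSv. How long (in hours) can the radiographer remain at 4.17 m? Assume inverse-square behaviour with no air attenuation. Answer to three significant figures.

2.63 h

Using I₁d₁² = I₂d₂², rate at 4.17 m:
47.6 × (1.60/4.17)² = 47.6 × 0.1472 = 7.007 μSv/h.
Stay time = 18.4 μSv ÷ 7.007 μSv/h = 2.626 h.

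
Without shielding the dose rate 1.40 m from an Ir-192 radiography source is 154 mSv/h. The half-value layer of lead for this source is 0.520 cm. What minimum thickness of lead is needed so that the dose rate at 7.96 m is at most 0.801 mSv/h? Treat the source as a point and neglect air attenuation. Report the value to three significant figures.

At 7.96 m, distance alone gives 154 × (1.40/7.96)² = 154 × 0.03093 = 4.763 mSv/h.
Further attenuation needed: 4.763/0.801 = 5.946.
n = log₂(5.946) = 2.572 half-value layers.
Thickness = 2.572 × 0.520 cm = 1.337 cm.

1.34 cm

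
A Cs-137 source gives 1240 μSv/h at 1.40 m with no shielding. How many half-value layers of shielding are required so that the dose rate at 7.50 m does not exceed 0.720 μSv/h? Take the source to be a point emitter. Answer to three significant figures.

5.91 half-value layers

At 7.50 m, distance alone gives 1240 × (1.40/7.50)² = 1240 × 0.03484 = 43.20 μSv/h.
Further attenuation needed: 43.20/0.720 = 60.00.
n = log₂(60.00) = 5.907 half-value layers.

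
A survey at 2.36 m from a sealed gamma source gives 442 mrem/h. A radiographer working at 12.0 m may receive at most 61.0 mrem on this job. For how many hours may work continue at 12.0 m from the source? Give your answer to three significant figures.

Applying the 1/r² law, rate at 12.0 m:
442 × (2.36/12.0)² = 442 × 0.03868 = 17.10 mrem/h.
Stay time = 61.0 mrem ÷ 17.10 mrem/h = 3.567 h.

3.57 h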